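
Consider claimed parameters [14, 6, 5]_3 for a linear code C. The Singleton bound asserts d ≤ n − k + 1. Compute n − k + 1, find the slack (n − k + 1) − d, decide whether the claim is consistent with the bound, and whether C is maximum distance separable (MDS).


Singleton RHS = n − k + 1 = 9, slack = 4, bound satisfied, not MDS.

Singleton bound: d ≤ n − k + 1.
Here n = 14, k = 6, so n − k + 1 = 9.
Given d = 5, check d ≤ 9: YES.
Slack = (n − k + 1) − d = 4.
The code is NOT MDS (slack = 4 > 0).
Description: the claimed parameters are [14, 6, 5]_3; such a code would be non-MDS.


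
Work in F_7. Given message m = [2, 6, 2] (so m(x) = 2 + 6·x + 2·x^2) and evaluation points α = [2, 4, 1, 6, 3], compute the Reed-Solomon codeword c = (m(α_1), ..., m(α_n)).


c = [1, 2, 3, 5, 3]

Message polynomial: m(x) = 2 + 6·x + 2·x^2 (mod 7).
For each evaluation point α_i, compute m(α_i) mod 7:
  α_1 = 2: Horner steps 2 → 3 → 1, so m(2) = 1.
  α_2 = 4: Horner steps 2 → 0 → 2, so m(4) = 2.
  α_3 = 1: Horner steps 2 → 1 → 3, so m(1) = 3.
  α_4 = 6: Horner steps 2 → 4 → 5, so m(6) = 5.
  α_5 = 3: Horner steps 2 → 5 → 3, so m(3) = 3.
Codeword c = [1, 2, 3, 5, 3] ∈ F_7^5.


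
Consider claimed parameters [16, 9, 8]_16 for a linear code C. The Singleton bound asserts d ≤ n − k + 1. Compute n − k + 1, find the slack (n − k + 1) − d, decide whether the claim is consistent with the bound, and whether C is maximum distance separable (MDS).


Singleton RHS = n − k + 1 = 8, slack = 0, bound satisfied, MDS.

Singleton bound: d ≤ n − k + 1.
Here n = 16, k = 9, so n − k + 1 = 8.
Given d = 8, check d ≤ 8: YES.
Slack = (n − k + 1) − d = 0.
The code is MDS (slack = 0).
Description: the claimed parameters are [16, 9, 8]_16; such a code would be MDS (meets Singleton bound).


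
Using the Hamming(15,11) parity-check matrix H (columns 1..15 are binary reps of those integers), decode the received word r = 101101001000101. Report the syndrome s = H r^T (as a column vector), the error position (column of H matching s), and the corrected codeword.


s = (1, 0, 1, 1)^T, error position = 11, corrected codeword c = 101101001010101

Compute s = H r^T mod 2 one row at a time:
  s_1 = 0 + 1 + 0 + 0 + 0 + 1 + 0 + 1 = 3 ≡ 1 (mod 2).
  s_2 = 1 + 0 + 1 + 0 + 0 + 1 + 0 + 1 = 4 ≡ 0 (mod 2).
  s_3 = 0 + 1 + 1 + 0 + 0 + 0 + 0 + 1 = 3 ≡ 1 (mod 2).
  s_4 = 1 + 1 + 0 + 0 + 1 + 0 + 1 + 1 = 5 ≡ 1 (mod 2).
s = (1, 0, 1, 1)^T — this equals column 11 of H (binary 1011), so error is at position 11.
Correct: flip bit 11 of r = 101101001000101 to get c = 101101001010101.


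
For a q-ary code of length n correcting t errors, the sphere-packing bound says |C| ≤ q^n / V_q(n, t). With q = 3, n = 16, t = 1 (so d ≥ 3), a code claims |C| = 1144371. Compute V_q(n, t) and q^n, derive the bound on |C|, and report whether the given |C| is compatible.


V_q(n, t) = 33, q^n = 43046721, Hamming bound = 1304446, |C| = 1144371 ≤ bound (satisfied).

Step 1: Compute V_q(n, t) = Σ_{j=0}^1 C(n, j) (q−1)^j.
  j = 0: C(16,0)·(2)^0 = 1·1 = 1.
  j = 1: C(16,1)·(2)^1 = 16·2 = 32.
  V_q(n, t) = 1 + 32 = 33.
Step 2: q^n = 3^16 = 43046721.
Step 3: Hamming bound ⌊q^n / V_q(n,t)⌋ = ⌊43046721/33⌋ = 1304446.
Step 4: Compare |C| = 1144371 to 1304446: satisfied.
The claimed |C| lies below the Hamming bound.


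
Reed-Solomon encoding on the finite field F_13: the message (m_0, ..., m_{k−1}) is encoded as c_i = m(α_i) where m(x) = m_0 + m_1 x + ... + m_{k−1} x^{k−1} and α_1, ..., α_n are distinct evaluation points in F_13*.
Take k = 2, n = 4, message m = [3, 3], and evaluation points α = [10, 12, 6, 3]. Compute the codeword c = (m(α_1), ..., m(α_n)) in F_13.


c = [7, 0, 8, 12]

Message polynomial: m(x) = 3 + 3·x (mod 13).
For each evaluation point α_i, compute m(α_i) mod 13:
  α_1 = 10: Horner steps 3 → 7, so m(10) = 7.
  α_2 = 12: Horner steps 3 → 0, so m(12) = 0.
  α_3 = 6: Horner steps 3 → 8, so m(6) = 8.
  α_4 = 3: Horner steps 3 → 12, so m(3) = 12.
Codeword c = [7, 0, 8, 12] ∈ F_13^4.


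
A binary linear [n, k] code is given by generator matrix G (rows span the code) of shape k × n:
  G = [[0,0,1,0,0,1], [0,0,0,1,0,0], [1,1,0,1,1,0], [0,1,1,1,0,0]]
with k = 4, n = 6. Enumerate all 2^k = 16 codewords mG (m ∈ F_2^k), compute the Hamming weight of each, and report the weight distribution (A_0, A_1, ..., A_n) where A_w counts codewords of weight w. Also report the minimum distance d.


Weight distribution: A_0 = 1, A_1 = 1, A_2 = 3, A_3 = 6, A_4 = 3, A_5 = 1, A_6 = 1. Minimum distance d = 1.

Enumerate all 2^4 = 16 messages m ∈ F_2^4.
For each, compute codeword c = mG in F_2^6, then tally its weight.
  m = 0000 → c = 000000, weight = 0.
  m = 1000 → c = 001001, weight = 2.
  m = 0100 → c = 000100, weight = 1.
  m = 1100 → c = 001101, weight = 3.
  m = 0010 → c = 110110, weight = 4.
  m = 1010 → c = 111111, weight = 6.
  m = 0110 → c = 110010, weight = 3.
  m = 1110 → c = 111011, weight = 5.
  m = 0001 → c = 011100, weight = 3.
  m = 1001 → c = 010101, weight = 3.
  m = 0101 → c = 011000, weight = 2.
  m = 1101 → c = 010001, weight = 2.
  m = 0011 → c = 101010, weight = 3.
  m = 1011 → c = 100011, weight = 3.
  m = 0111 → c = 101110, weight = 4.
  m = 1111 → c = 100111, weight = 4.
Tally weights:
  weight 0: 1 codewords.
  weight 1: 1 codewords.
  weight 2: 3 codewords.
  weight 3: 6 codewords.
  weight 4: 3 codewords.
  weight 5: 1 codewords.
  weight 6: 1 codewords.
Minimum distance d = smallest w > 0 with A_w > 0 = 1.
Sanity: Σ A_w = 16 = 2^4 = 16 ✓.


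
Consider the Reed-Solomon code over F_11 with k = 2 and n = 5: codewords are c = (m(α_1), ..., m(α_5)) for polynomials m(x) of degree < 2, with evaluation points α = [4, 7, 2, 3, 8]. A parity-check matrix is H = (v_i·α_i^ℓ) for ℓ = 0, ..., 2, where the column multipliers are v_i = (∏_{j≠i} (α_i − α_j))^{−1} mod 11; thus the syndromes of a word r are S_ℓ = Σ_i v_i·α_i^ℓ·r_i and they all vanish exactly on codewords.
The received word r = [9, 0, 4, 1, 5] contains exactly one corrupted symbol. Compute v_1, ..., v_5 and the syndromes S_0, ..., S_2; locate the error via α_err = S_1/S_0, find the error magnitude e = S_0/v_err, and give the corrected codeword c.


S = (3, 2, 5), error at position 5, error magnitude e = 8, c = [9, 0, 4, 1, 8].

Step 1: column multipliers v_i = (∏_{j≠i}(α_i − α_j))^{−1} mod 11.
  i = 1 (α = 4): (4−7)(4−2)(4−3)(4−8) = (−3)·2·1·(−4) = 24 ≡ 2, so v_1 = 2^{−1} = 6 (mod 11).
  i = 2 (α = 7): (7−4)(7−2)(7−3)(7−8) = 3·5·4·(−1) = −60 ≡ 6, so v_2 = 6^{−1} = 2 (mod 11).
  i = 3 (α = 2): (2−4)(2−7)(2−3)(2−8) = (−2)·(−5)·(−1)·(−6) = 60 ≡ 5, so v_3 = 5^{−1} = 9 (mod 11).
  i = 4 (α = 3): (3−4)(3−7)(3−2)(3−8) = (−1)·(−4)·1·(−5) = −20 ≡ 2, so v_4 = 2^{−1} = 6 (mod 11).
  i = 5 (α = 8): (8−4)(8−7)(8−2)(8−3) = 4·1·6·5 = 120 ≡ 10, so v_5 = 10^{−1} = 10 (mod 11).
  v = [6, 2, 9, 6, 10].
Step 2: syndromes of r = [9, 0, 4, 1, 5] (all sums mod 11).
  S_0 = Σ v_i r_i = 6·9 + 2·0 + 9·4 + 6·1 + 10·5 = 146 ≡ 3.
  S_1 = Σ v_i α_i r_i = 6·4·9 + 2·7·0 + 9·2·4 + 6·3·1 + 10·8·5 = 706 ≡ 2.
  α_i^2 mod 11 = [5, 5, 4, 9, 9].
  S_2 = Σ v_i α_i^2 r_i = 6·5·9 + 2·5·0 + 9·4·4 + 6·9·1 + 10·9·5 = 918 ≡ 5.
  S = (3, 2, 5) ≠ 0, so r is not a codeword (an error is present).
Step 3: locate the error. For a single error e at position i, S_ℓ = v_i·e·α_i^ℓ, so α_err = S_1/S_0.
  S_0^{−1} = 3^{−1} = 4 (mod 11), so α_err = 2·4 = 8 ≡ 8 = α_5. Error position i = 5.
  Consistency check: S_2/S_1 = 5·6 = 30 ≡ 8 = α_err ✓ (single-error assumption holds).
Step 4: error magnitude e = S_0/v_5 = S_0·∏_{j≠5}(α_5 − α_j) = 3·10 = 30 ≡ 8 (mod 11).
Step 5: correct position 5: c_5 = r_5 − e = 5 − 8 ≡ 8 (mod 11). Hence c = [9, 0, 4, 1, 8].
  Check: interpolating c through the α_i gives m(x) = 10 + 8·x (degree < 2) with m(α_i) = c_i for every i, so c is indeed a codeword.


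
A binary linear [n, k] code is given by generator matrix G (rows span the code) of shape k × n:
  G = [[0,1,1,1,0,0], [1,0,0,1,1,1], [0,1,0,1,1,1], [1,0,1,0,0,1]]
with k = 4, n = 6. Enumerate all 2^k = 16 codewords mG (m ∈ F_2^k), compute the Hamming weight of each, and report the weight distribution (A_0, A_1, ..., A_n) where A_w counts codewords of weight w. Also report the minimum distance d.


Weight distribution: A_0 = 1, A_2 = 4, A_3 = 6, A_4 = 3, A_5 = 2. Minimum distance d = 2.

Enumerate all 2^4 = 16 messages m ∈ F_2^4.
For each, compute codeword c = mG in F_2^6, then tally its weight.
  m = 0000 → c = 000000, weight = 0.
  m = 1000 → c = 011100, weight = 3.
  m = 0100 → c = 100111, weight = 4.
  m = 1100 → c = 111011, weight = 5.
  m = 0010 → c = 010111, weight = 4.
  m = 1010 → c = 001011, weight = 3.
  m = 0110 → c = 110000, weight = 2.
  m = 1110 → c = 101100, weight = 3.
  m = 0001 → c = 101001, weight = 3.
  m = 1001 → c = 110101, weight = 4.
  m = 0101 → c = 001110, weight = 3.
  m = 1101 → c = 010010, weight = 2.
  m = 0011 → c = 111110, weight = 5.
  m = 1011 → c = 100010, weight = 2.
  m = 0111 → c = 011001, weight = 3.
  m = 1111 → c = 000101, weight = 2.
Tally weights:
  weight 0: 1 codewords.
  weight 2: 4 codewords.
  weight 3: 6 codewords.
  weight 4: 3 codewords.
  weight 5: 2 codewords.
Minimum distance d = smallest w > 0 with A_w > 0 = 2.
Sanity: Σ A_w = 16 = 2^4 = 16 ✓.


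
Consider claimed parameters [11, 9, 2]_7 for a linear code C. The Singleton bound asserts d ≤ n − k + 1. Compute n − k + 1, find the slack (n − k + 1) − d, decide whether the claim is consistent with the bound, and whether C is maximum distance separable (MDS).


Singleton RHS = n − k + 1 = 3, slack = 1, bound satisfied, not MDS.

Singleton bound: d ≤ n − k + 1.
Here n = 11, k = 9, so n − k + 1 = 3.
Given d = 2, check d ≤ 3: YES.
Slack = (n − k + 1) − d = 1.
The code is NOT MDS (slack = 1 > 0).
Description: the claimed parameters are [11, 9, 2]_7; such a code would be non-MDS.


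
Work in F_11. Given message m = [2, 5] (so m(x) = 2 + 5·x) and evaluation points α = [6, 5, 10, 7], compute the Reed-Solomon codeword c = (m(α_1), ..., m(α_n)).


c = [10, 5, 8, 4]

Message polynomial: m(x) = 2 + 5·x (mod 11).
For each evaluation point α_i, compute m(α_i) mod 11:
  α_1 = 6: Horner steps 5 → 10, so m(6) = 10.
  α_2 = 5: Horner steps 5 → 5, so m(5) = 5.
  α_3 = 10: Horner steps 5 → 8, so m(10) = 8.
  α_4 = 7: Horner steps 5 → 4, so m(7) = 4.
Codeword c = [10, 5, 8, 4] ∈ F_11^4.


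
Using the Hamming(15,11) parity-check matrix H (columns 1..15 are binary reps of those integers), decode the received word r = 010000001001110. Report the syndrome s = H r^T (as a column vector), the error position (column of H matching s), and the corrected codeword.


s = (0, 1, 0, 0)^T, error position = 4, corrected codeword c = 010100001001110

Compute s = H r^T mod 2 one row at a time:
  s_1 = 0 + 1 + 0 + 0 + 1 + 1 + 1 + 0 = 4 ≡ 0 (mod 2).
  s_2 = 0 + 0 + 0 + 0 + 1 + 1 + 1 + 0 = 3 ≡ 1 (mod 2).
  s_3 = 1 + 0 + 0 + 0 + 0 + 0 + 1 + 0 = 2 ≡ 0 (mod 2).
  s_4 = 0 + 0 + 0 + 0 + 1 + 0 + 1 + 0 = 2 ≡ 0 (mod 2).
s = (0, 1, 0, 0)^T — this equals column 4 of H (binary 0100), so error is at position 4.
Correct: flip bit 4 of r = 010000001001110 to get c = 010100001001110.


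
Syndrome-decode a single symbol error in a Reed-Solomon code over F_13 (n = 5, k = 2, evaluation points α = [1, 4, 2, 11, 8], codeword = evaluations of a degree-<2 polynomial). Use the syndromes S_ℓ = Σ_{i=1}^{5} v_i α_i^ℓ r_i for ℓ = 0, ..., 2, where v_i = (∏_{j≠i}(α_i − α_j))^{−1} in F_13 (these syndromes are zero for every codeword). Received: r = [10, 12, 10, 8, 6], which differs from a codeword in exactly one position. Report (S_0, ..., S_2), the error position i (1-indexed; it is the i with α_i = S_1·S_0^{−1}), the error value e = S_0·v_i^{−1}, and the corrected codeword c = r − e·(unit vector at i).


S = (11, 9, 5), error at position 3, error magnitude e = 8, c = [10, 12, 2, 8, 6].

Step 1: column multipliers v_i = (∏_{j≠i}(α_i − α_j))^{−1} mod 13.
  i = 1 (α = 1): (1−4)(1−2)(1−11)(1−8) = (−3)·(−1)·(−10)·(−7) = 210 ≡ 2, so v_1 = 2^{−1} = 7 (mod 13).
  i = 2 (α = 4): (4−1)(4−2)(4−11)(4−8) = 3·2·(−7)·(−4) = 168 ≡ 12, so v_2 = 12^{−1} = 12 (mod 13).
  i = 3 (α = 2): (2−1)(2−4)(2−11)(2−8) = 1·(−2)·(−9)·(−6) = −108 ≡ 9, so v_3 = 9^{−1} = 3 (mod 13).
  i = 4 (α = 11): (11−1)(11−4)(11−2)(11−8) = 10·7·9·3 = 1890 ≡ 5, so v_4 = 5^{−1} = 8 (mod 13).
  i = 5 (α = 8): (8−1)(8−4)(8−2)(8−11) = 7·4·6·(−3) = −504 ≡ 3, so v_5 = 3^{−1} = 9 (mod 13).
  v = [7, 12, 3, 8, 9].
Step 2: syndromes of r = [10, 12, 10, 8, 6] (all sums mod 13).
  S_0 = Σ v_i r_i = 7·10 + 12·12 + 3·10 + 8·8 + 9·6 = 362 ≡ 11.
  S_1 = Σ v_i α_i r_i = 7·1·10 + 12·4·12 + 3·2·10 + 8·11·8 + 9·8·6 = 1842 ≡ 9.
  α_i^2 mod 13 = [1, 3, 4, 4, 12].
  S_2 = Σ v_i α_i^2 r_i = 7·1·10 + 12·3·12 + 3·4·10 + 8·4·8 + 9·12·6 = 1526 ≡ 5.
  S = (11, 9, 5) ≠ 0, so r is not a codeword (an error is present).
Step 3: locate the error. For a single error e at position i, S_ℓ = v_i·e·α_i^ℓ, so α_err = S_1/S_0.
  S_0^{−1} = 11^{−1} = 6 (mod 13), so α_err = 9·6 = 54 ≡ 2 = α_3. Error position i = 3.
  Consistency check: S_2/S_1 = 5·3 = 15 ≡ 2 = α_err ✓ (single-error assumption holds).
Step 4: error magnitude e = S_0/v_3 = S_0·∏_{j≠3}(α_3 − α_j) = 11·9 = 99 ≡ 8 (mod 13).
Step 5: correct position 3: c_3 = r_3 − e = 10 − 8 ≡ 2 (mod 13). Hence c = [10, 12, 2, 8, 6].
  Check: interpolating c through the α_i gives m(x) = 5 + 5·x (degree < 2) with m(α_i) = c_i for every i, so c is indeed a codeword.


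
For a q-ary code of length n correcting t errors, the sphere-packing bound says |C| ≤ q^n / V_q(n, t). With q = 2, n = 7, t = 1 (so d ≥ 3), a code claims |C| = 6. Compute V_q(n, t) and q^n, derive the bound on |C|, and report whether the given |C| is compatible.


V_q(n, t) = 8, q^n = 128, Hamming bound = 16, |C| = 6 ≤ bound (satisfied).

Step 1: Compute V_q(n, t) = Σ_{j=0}^1 C(n, j) (q−1)^j.
  j = 0: C(7,0)·(1)^0 = 1·1 = 1.
  j = 1: C(7,1)·(1)^1 = 7·1 = 7.
  V_q(n, t) = 1 + 7 = 8.
Step 2: q^n = 2^7 = 128.
Step 3: Hamming bound ⌊q^n / V_q(n,t)⌋ = ⌊128/8⌋ = 16.
Step 4: Compare |C| = 6 to 16: satisfied.
The claimed |C| lies below the Hamming bound.


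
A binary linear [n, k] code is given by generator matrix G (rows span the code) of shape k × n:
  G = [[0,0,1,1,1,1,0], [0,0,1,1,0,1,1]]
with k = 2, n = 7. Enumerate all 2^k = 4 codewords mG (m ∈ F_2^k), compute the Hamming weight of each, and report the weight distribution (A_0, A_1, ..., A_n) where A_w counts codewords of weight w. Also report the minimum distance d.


Weight distribution: A_0 = 1, A_2 = 1, A_4 = 2. Minimum distance d = 2.

Enumerate all 2^2 = 4 messages m ∈ F_2^2.
For each, compute codeword c = mG in F_2^7, then tally its weight.
  m = 00 → c = 0000000, weight = 0.
  m = 10 → c = 0011110, weight = 4.
  m = 01 → c = 0011011, weight = 4.
  m = 11 → c = 0000101, weight = 2.
Tally weights:
  weight 0: 1 codewords.
  weight 2: 1 codewords.
  weight 4: 2 codewords.
Minimum distance d = smallest w > 0 with A_w > 0 = 2.
Sanity: Σ A_w = 4 = 2^2 = 4 ✓.


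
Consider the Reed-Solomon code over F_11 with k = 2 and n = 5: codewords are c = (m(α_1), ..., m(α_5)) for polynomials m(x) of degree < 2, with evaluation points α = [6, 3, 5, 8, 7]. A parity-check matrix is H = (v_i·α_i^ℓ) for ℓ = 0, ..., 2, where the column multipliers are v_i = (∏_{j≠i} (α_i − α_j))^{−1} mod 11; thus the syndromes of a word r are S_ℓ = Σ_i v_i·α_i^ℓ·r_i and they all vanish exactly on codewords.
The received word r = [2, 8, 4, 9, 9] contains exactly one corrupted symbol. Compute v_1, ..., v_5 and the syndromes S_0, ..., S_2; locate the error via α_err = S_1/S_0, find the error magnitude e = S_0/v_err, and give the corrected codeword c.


S = (3, 10, 4), error at position 5, error magnitude e = 9, c = [2, 8, 4, 9, 0].

Step 1: column multipliers v_i = (∏_{j≠i}(α_i − α_j))^{−1} mod 11.
  i = 1 (α = 6): (6−3)(6−5)(6−8)(6−7) = 3·1·(−2)·(−1) = 6 ≡ 6, so v_1 = 6^{−1} = 2 (mod 11).
  i = 2 (α = 3): (3−6)(3−5)(3−8)(3−7) = (−3)·(−2)·(−5)·(−4) = 120 ≡ 10, so v_2 = 10^{−1} = 10 (mod 11).
  i = 3 (α = 5): (5−6)(5−3)(5−8)(5−7) = (−1)·2·(−3)·(−2) = −12 ≡ 10, so v_3 = 10^{−1} = 10 (mod 11).
  i = 4 (α = 8): (8−6)(8−3)(8−5)(8−7) = 2·5·3·1 = 30 ≡ 8, so v_4 = 8^{−1} = 7 (mod 11).
  i = 5 (α = 7): (7−6)(7−3)(7−5)(7−8) = 1·4·2·(−1) = −8 ≡ 3, so v_5 = 3^{−1} = 4 (mod 11).
  v = [2, 10, 10, 7, 4].
Step 2: syndromes of r = [2, 8, 4, 9, 9] (all sums mod 11).
  S_0 = Σ v_i r_i = 2·2 + 10·8 + 10·4 + 7·9 + 4·9 = 223 ≡ 3.
  S_1 = Σ v_i α_i r_i = 2·6·2 + 10·3·8 + 10·5·4 + 7·8·9 + 4·7·9 = 1220 ≡ 10.
  α_i^2 mod 11 = [3, 9, 3, 9, 5].
  S_2 = Σ v_i α_i^2 r_i = 2·3·2 + 10·9·8 + 10·3·4 + 7·9·9 + 4·5·9 = 1599 ≡ 4.
  S = (3, 10, 4) ≠ 0, so r is not a codeword (an error is present).
Step 3: locate the error. For a single error e at position i, S_ℓ = v_i·e·α_i^ℓ, so α_err = S_1/S_0.
  S_0^{−1} = 3^{−1} = 4 (mod 11), so α_err = 10·4 = 40 ≡ 7 = α_5. Error position i = 5.
  Consistency check: S_2/S_1 = 4·10 = 40 ≡ 7 = α_err ✓ (single-error assumption holds).
Step 4: error magnitude e = S_0/v_5 = S_0·∏_{j≠5}(α_5 − α_j) = 3·3 = 9 ≡ 9 (mod 11).
Step 5: correct position 5: c_5 = r_5 − e = 9 − 9 ≡ 0 (mod 11). Hence c = [2, 8, 4, 9, 0].
  Check: interpolating c through the α_i gives m(x) = 3 + 9·x (degree < 2) with m(α_i) = c_i for every i, so c is indeed a codeword.


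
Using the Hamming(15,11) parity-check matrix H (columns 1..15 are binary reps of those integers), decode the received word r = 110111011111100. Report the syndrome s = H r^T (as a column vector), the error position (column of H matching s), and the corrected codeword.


s = (0, 1, 0, 1)^T, error position = 5, corrected codeword c = 110101011111100

Compute s = H r^T mod 2 one row at a time:
  s_1 = 1 + 1 + 1 + 1 + 1 + 1 + 0 + 0 = 6 ≡ 0 (mod 2).
  s_2 = 1 + 1 + 1 + 0 + 1 + 1 + 0 + 0 = 5 ≡ 1 (mod 2).
  s_3 = 1 + 0 + 1 + 0 + 1 + 1 + 0 + 0 = 4 ≡ 0 (mod 2).
  s_4 = 1 + 0 + 1 + 0 + 1 + 1 + 1 + 0 = 5 ≡ 1 (mod 2).
s = (0, 1, 0, 1)^T — this equals column 5 of H (binary 0101), so error is at position 5.
Correct: flip bit 5 of r = 110111011111100 to get c = 110101011111100.


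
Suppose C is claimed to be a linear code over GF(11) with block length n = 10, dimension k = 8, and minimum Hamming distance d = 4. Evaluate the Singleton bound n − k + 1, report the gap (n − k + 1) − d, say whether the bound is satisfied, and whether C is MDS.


Singleton RHS = n − k + 1 = 3, slack = -1, bound violated (no such code; not MDS).

Singleton bound: d ≤ n − k + 1.
Here n = 10, k = 8, so n − k + 1 = 3.
Given d = 4, check d ≤ 3: NO.
Slack = (n − k + 1) − d = -1.
The slack is negative: d = 4 exceeds n − k + 1 = 3 by 1, so the Singleton bound is violated and no linear [10, 8, 4]_11 code can exist. In particular it is not MDS (MDS requires d = n − k + 1 exactly).
Description: the claimed parameters are [10, 8, 4]_11; such a code would be impossible (violates the Singleton bound).


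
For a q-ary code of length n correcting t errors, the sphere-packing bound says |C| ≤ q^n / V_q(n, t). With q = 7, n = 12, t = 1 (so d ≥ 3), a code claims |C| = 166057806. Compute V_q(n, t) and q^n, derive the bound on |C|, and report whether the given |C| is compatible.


V_q(n, t) = 73, q^n = 13841287201, Hamming bound = 189606673, |C| = 166057806 ≤ bound (satisfied).

Step 1: Compute V_q(n, t) = Σ_{j=0}^1 C(n, j) (q−1)^j.
  j = 0: C(12,0)·(6)^0 = 1·1 = 1.
  j = 1: C(12,1)·(6)^1 = 12·6 = 72.
  V_q(n, t) = 1 + 72 = 73.
Step 2: q^n = 7^12 = 13841287201.
Step 3: Hamming bound ⌊q^n / V_q(n,t)⌋ = ⌊13841287201/73⌋ = 189606673.
Step 4: Compare |C| = 166057806 to 189606673: satisfied.
The claimed |C| lies below the Hamming bound.


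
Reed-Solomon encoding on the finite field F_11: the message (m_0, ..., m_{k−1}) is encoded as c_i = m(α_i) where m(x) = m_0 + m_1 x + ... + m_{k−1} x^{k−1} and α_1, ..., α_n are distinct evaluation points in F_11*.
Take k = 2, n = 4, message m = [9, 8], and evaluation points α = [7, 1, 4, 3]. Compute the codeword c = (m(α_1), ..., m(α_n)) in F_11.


c = [10, 6, 8, 0]

Message polynomial: m(x) = 9 + 8·x (mod 11).
For each evaluation point α_i, compute m(α_i) mod 11:
  α_1 = 7: Horner steps 8 → 10, so m(7) = 10.
  α_2 = 1: Horner steps 8 → 6, so m(1) = 6.
  α_3 = 4: Horner steps 8 → 8, so m(4) = 8.
  α_4 = 3: Horner steps 8 → 0, so m(3) = 0.
Codeword c = [10, 6, 8, 0] ∈ F_11^4.


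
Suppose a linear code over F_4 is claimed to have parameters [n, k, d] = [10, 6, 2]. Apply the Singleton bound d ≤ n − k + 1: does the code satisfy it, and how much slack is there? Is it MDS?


Singleton RHS = n − k + 1 = 5, slack = 3, bound satisfied, not MDS.

Singleton bound: d ≤ n − k + 1.
Here n = 10, k = 6, so n − k + 1 = 5.
Given d = 2, check d ≤ 5: YES.
Slack = (n − k + 1) − d = 3.
The code is NOT MDS (slack = 3 > 0).
Description: the claimed parameters are [10, 6, 2]_4; such a code would be non-MDS.


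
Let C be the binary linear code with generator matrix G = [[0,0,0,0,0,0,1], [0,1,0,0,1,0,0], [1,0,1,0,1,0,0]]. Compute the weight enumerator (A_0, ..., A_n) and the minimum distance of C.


Weight distribution: A_0 = 1, A_1 = 1, A_2 = 1, A_3 = 3, A_4 = 2. Minimum distance d = 1.

Enumerate all 2^3 = 8 messages m ∈ F_2^3.
For each, compute codeword c = mG in F_2^7, then tally its weight.
  m = 000 → c = 0000000, weight = 0.
  m = 100 → c = 0000001, weight = 1.
  m = 010 → c = 0100100, weight = 2.
  m = 110 → c = 0100101, weight = 3.
  m = 001 → c = 1010100, weight = 3.
  m = 101 → c = 1010101, weight = 4.
  m = 011 → c = 1110000, weight = 3.
  m = 111 → c = 1110001, weight = 4.
Tally weights:
  weight 0: 1 codewords.
  weight 1: 1 codewords.
  weight 2: 1 codewords.
  weight 3: 3 codewords.
  weight 4: 2 codewords.
Minimum distance d = smallest w > 0 with A_w > 0 = 1.
Sanity: Σ A_w = 8 = 2^3 = 8 ✓.


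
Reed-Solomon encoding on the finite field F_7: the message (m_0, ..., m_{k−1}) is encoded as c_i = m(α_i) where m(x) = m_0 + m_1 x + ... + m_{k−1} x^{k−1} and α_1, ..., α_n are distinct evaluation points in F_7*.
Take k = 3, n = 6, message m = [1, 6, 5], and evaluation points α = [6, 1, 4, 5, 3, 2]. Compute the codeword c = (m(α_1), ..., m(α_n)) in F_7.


c = [0, 5, 0, 2, 1, 5]

Message polynomial: m(x) = 1 + 6·x + 5·x^2 (mod 7).
For each evaluation point α_i, compute m(α_i) mod 7:
  α_1 = 6: Horner steps 5 → 1 → 0, so m(6) = 0.
  α_2 = 1: Horner steps 5 → 4 → 5, so m(1) = 5.
  α_3 = 4: Horner steps 5 → 5 → 0, so m(4) = 0.
  α_4 = 5: Horner steps 5 → 3 → 2, so m(5) = 2.
  α_5 = 3: Horner steps 5 → 0 → 1, so m(3) = 1.
  α_6 = 2: Horner steps 5 → 2 → 5, so m(2) = 5.
Codeword c = [0, 5, 0, 2, 1, 5] ∈ F_7^6.


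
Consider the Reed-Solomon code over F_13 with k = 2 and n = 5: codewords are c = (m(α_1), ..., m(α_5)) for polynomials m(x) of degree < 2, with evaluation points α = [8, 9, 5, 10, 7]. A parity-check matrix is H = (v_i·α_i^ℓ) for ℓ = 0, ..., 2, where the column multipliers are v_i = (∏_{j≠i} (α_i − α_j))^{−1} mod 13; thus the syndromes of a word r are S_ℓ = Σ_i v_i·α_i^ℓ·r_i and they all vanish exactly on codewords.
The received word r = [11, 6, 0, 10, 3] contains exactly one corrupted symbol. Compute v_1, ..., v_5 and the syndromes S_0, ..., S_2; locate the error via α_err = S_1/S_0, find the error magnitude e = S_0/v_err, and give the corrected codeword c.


S = (12, 3, 4), error at position 4, error magnitude e = 9, c = [11, 6, 0, 1, 3].

Step 1: column multipliers v_i = (∏_{j≠i}(α_i − α_j))^{−1} mod 13.
  i = 1 (α = 8): (8−9)(8−5)(8−10)(8−7) = (−1)·3·(−2)·1 = 6 ≡ 6, so v_1 = 6^{−1} = 11 (mod 13).
  i = 2 (α = 9): (9−8)(9−5)(9−10)(9−7) = 1·4·(−1)·2 = −8 ≡ 5, so v_2 = 5^{−1} = 8 (mod 13).
  i = 3 (α = 5): (5−8)(5−9)(5−10)(5−7) = (−3)·(−4)·(−5)·(−2) = 120 ≡ 3, so v_3 = 3^{−1} = 9 (mod 13).
  i = 4 (α = 10): (10−8)(10−9)(10−5)(10−7) = 2·1·5·3 = 30 ≡ 4, so v_4 = 4^{−1} = 10 (mod 13).
  i = 5 (α = 7): (7−8)(7−9)(7−5)(7−10) = (−1)·(−2)·2·(−3) = −12 ≡ 1, so v_5 = 1^{−1} = 1 (mod 13).
  v = [11, 8, 9, 10, 1].
Step 2: syndromes of r = [11, 6, 0, 10, 3] (all sums mod 13).
  S_0 = Σ v_i r_i = 11·11 + 8·6 + 9·0 + 10·10 + 1·3 = 272 ≡ 12.
  S_1 = Σ v_i α_i r_i = 11·8·11 + 8·9·6 + 9·5·0 + 10·10·10 + 1·7·3 = 2421 ≡ 3.
  α_i^2 mod 13 = [12, 3, 12, 9, 10].
  S_2 = Σ v_i α_i^2 r_i = 11·12·11 + 8·3·6 + 9·12·0 + 10·9·10 + 1·10·3 = 2526 ≡ 4.
  S = (12, 3, 4) ≠ 0, so r is not a codeword (an error is present).
Step 3: locate the error. For a single error e at position i, S_ℓ = v_i·e·α_i^ℓ, so α_err = S_1/S_0.
  S_0^{−1} = 12^{−1} = 12 (mod 13), so α_err = 3·12 = 36 ≡ 10 = α_4. Error position i = 4.
  Consistency check: S_2/S_1 = 4·9 = 36 ≡ 10 = α_err ✓ (single-error assumption holds).
Step 4: error magnitude e = S_0/v_4 = S_0·∏_{j≠4}(α_4 − α_j) = 12·4 = 48 ≡ 9 (mod 13).
Step 5: correct position 4: c_4 = r_4 − e = 10 − 9 ≡ 1 (mod 13). Hence c = [11, 6, 0, 1, 3].
  Check: interpolating c through the α_i gives m(x) = 12 + 8·x (degree < 2) with m(α_i) = c_i for every i, so c is indeed a codeword.


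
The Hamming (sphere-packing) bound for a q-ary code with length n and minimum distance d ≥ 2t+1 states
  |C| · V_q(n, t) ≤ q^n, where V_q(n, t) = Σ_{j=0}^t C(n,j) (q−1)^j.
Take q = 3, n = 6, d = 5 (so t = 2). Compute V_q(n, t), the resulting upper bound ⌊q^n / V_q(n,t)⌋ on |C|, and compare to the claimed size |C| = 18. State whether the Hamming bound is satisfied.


V_q(n, t) = 73, q^n = 729, Hamming bound = 9, |C| = 18 > bound (violated).

Step 1: Compute V_q(n, t) = Σ_{j=0}^2 C(n, j) (q−1)^j.
  j = 0: C(6,0)·(2)^0 = 1·1 = 1.
  j = 1: C(6,1)·(2)^1 = 6·2 = 12.
  j = 2: C(6,2)·(2)^2 = 15·4 = 60.
  V_q(n, t) = 1 + 12 + 60 = 73.
Step 2: q^n = 3^6 = 729.
Step 3: Hamming bound ⌊q^n / V_q(n,t)⌋ = ⌊729/73⌋ = 9.
Step 4: Compare |C| = 18 to 9: violated.
The claimed |C| lies above the Hamming bound, so no 3-ary code of length 6 with d ≥ 5 can have 18 codewords.


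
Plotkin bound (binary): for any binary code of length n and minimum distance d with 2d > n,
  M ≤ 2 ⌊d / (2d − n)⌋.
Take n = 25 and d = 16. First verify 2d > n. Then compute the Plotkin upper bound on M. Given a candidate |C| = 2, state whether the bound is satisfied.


Plotkin bound M ≤ 4; given |C| = 2 ≤ bound (satisfied).

Check applicability: 2d = 32, n = 25.
2d − n = 7 > 0, so Plotkin applies.
Compute d/(2d−n) = 16/7 ≈ 2.2857.
⌊d/(2d−n)⌋ = 2.
Plotkin bound: M ≤ 2·2 = 4.
Given |C| = 2, check: satisfied.
This |C| is below the Plotkin bound.


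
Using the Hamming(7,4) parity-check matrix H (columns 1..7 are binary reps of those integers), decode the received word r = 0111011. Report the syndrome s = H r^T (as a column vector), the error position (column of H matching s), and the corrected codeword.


s = (1, 0, 0)^T, error position = 4, corrected codeword c = 0110011

Compute s = H r^T mod 2 one row at a time:
  s_1 = 1 + 0 + 1 + 1 = 3 ≡ 1 (mod 2).
  s_2 = 1 + 1 + 1 + 1 = 4 ≡ 0 (mod 2).
  s_3 = 0 + 1 + 0 + 1 = 2 ≡ 0 (mod 2).
s = (1, 0, 0)^T — this equals column 4 of H (binary 100), so error is at position 4.
Correct: flip bit 4 of r = 0111011 to get c = 0110011.


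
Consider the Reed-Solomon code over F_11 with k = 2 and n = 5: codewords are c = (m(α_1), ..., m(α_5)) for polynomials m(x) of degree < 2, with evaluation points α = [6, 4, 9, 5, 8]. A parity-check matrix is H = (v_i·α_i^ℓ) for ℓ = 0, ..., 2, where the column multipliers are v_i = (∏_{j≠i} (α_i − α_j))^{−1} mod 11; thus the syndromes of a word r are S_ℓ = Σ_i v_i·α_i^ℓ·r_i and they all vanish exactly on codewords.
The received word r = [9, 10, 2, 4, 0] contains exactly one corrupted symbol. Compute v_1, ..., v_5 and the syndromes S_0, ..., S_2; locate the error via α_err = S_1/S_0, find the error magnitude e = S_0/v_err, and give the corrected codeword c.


S = (4, 10, 3), error at position 5, error magnitude e = 3, c = [9, 10, 2, 4, 8].

Step 1: column multipliers v_i = (∏_{j≠i}(α_i − α_j))^{−1} mod 11.
  i = 1 (α = 6): (6−4)(6−9)(6−5)(6−8) = 2·(−3)·1·(−2) = 12 ≡ 1, so v_1 = 1^{−1} = 1 (mod 11).
  i = 2 (α = 4): (4−6)(4−9)(4−5)(4−8) = (−2)·(−5)·(−1)·(−4) = 40 ≡ 7, so v_2 = 7^{−1} = 8 (mod 11).
  i = 3 (α = 9): (9−6)(9−4)(9−5)(9−8) = 3·5·4·1 = 60 ≡ 5, so v_3 = 5^{−1} = 9 (mod 11).
  i = 4 (α = 5): (5−6)(5−4)(5−9)(5−8) = (−1)·1·(−4)·(−3) = −12 ≡ 10, so v_4 = 10^{−1} = 10 (mod 11).
  i = 5 (α = 8): (8−6)(8−4)(8−9)(8−5) = 2·4·(−1)·3 = −24 ≡ 9, so v_5 = 9^{−1} = 5 (mod 11).
  v = [1, 8, 9, 10, 5].
Step 2: syndromes of r = [9, 10, 2, 4, 0] (all sums mod 11).
  S_0 = Σ v_i r_i = 1·9 + 8·10 + 9·2 + 10·4 + 5·0 = 147 ≡ 4.
  S_1 = Σ v_i α_i r_i = 1·6·9 + 8·4·10 + 9·9·2 + 10·5·4 + 5·8·0 = 736 ≡ 10.
  α_i^2 mod 11 = [3, 5, 4, 3, 9].
  S_2 = Σ v_i α_i^2 r_i = 1·3·9 + 8·5·10 + 9·4·2 + 10·3·4 + 5·9·0 = 619 ≡ 3.
  S = (4, 10, 3) ≠ 0, so r is not a codeword (an error is present).
Step 3: locate the error. For a single error e at position i, S_ℓ = v_i·e·α_i^ℓ, so α_err = S_1/S_0.
  S_0^{−1} = 4^{−1} = 3 (mod 11), so α_err = 10·3 = 30 ≡ 8 = α_5. Error position i = 5.
  Consistency check: S_2/S_1 = 3·10 = 30 ≡ 8 = α_err ✓ (single-error assumption holds).
Step 4: error magnitude e = S_0/v_5 = S_0·∏_{j≠5}(α_5 − α_j) = 4·9 = 36 ≡ 3 (mod 11).
Step 5: correct position 5: c_5 = r_5 − e = 0 − 3 ≡ 8 (mod 11). Hence c = [9, 10, 2, 4, 8].
  Check: interpolating c through the α_i gives m(x) = 1 + 5·x (degree < 2) with m(α_i) = c_i for every i, so c is indeed a codeword.


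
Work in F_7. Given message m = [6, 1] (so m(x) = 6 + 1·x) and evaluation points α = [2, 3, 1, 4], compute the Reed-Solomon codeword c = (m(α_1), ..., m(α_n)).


c = [1, 2, 0, 3]

Message polynomial: m(x) = 6 + 1·x (mod 7).
For each evaluation point α_i, compute m(α_i) mod 7:
  α_1 = 2: Horner steps 1 → 1, so m(2) = 1.
  α_2 = 3: Horner steps 1 → 2, so m(3) = 2.
  α_3 = 1: Horner steps 1 → 0, so m(1) = 0.
  α_4 = 4: Horner steps 1 → 3, so m(4) = 3.
Codeword c = [1, 2, 0, 3] ∈ F_7^4.


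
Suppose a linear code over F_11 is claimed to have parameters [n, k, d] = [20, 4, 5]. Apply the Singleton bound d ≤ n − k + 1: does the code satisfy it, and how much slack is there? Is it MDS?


Singleton RHS = n − k + 1 = 17, slack = 12, bound satisfied, not MDS.

Singleton bound: d ≤ n − k + 1.
Here n = 20, k = 4, so n − k + 1 = 17.
Given d = 5, check d ≤ 17: YES.
Slack = (n − k + 1) − d = 12.
The code is NOT MDS (slack = 12 > 0).
Description: the claimed parameters are [20, 4, 5]_11; such a code would be non-MDS.


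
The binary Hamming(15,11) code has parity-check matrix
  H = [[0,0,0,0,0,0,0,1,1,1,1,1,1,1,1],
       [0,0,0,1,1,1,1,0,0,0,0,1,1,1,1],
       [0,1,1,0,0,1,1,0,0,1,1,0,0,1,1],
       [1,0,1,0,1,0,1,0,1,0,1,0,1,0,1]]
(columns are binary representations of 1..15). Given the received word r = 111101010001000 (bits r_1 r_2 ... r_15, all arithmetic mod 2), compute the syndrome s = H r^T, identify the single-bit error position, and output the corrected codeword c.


s = (0, 1, 1, 0)^T, error position = 6, corrected codeword c = 111100010001000

Compute s = H r^T mod 2 one row at a time:
  s_1 = 1 + 0 + 0 + 0 + 1 + 0 + 0 + 0 = 2 ≡ 0 (mod 2).
  s_2 = 1 + 0 + 1 + 0 + 1 + 0 + 0 + 0 = 3 ≡ 1 (mod 2).
  s_3 = 1 + 1 + 1 + 0 + 0 + 0 + 0 + 0 = 3 ≡ 1 (mod 2).
  s_4 = 1 + 1 + 0 + 0 + 0 + 0 + 0 + 0 = 2 ≡ 0 (mod 2).
s = (0, 1, 1, 0)^T — this equals column 6 of H (binary 0110), so error is at position 6.
Correct: flip bit 6 of r = 111101010001000 to get c = 111100010001000.


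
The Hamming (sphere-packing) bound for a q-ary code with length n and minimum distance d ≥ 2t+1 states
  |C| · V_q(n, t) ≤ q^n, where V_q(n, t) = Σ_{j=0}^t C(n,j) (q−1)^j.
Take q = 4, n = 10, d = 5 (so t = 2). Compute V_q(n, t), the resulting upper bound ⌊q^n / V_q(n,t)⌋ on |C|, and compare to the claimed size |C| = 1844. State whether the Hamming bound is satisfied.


V_q(n, t) = 436, q^n = 1048576, Hamming bound = 2404, |C| = 1844 ≤ bound (satisfied).

Step 1: Compute V_q(n, t) = Σ_{j=0}^2 C(n, j) (q−1)^j.
  j = 0: C(10,0)·(3)^0 = 1·1 = 1.
  j = 1: C(10,1)·(3)^1 = 10·3 = 30.
  j = 2: C(10,2)·(3)^2 = 45·9 = 405.
  V_q(n, t) = 1 + 30 + 405 = 436.
Step 2: q^n = 4^10 = 1048576.
Step 3: Hamming bound ⌊q^n / V_q(n,t)⌋ = ⌊1048576/436⌋ = 2404.
Step 4: Compare |C| = 1844 to 2404: satisfied.
The claimed |C| lies below the Hamming bound.


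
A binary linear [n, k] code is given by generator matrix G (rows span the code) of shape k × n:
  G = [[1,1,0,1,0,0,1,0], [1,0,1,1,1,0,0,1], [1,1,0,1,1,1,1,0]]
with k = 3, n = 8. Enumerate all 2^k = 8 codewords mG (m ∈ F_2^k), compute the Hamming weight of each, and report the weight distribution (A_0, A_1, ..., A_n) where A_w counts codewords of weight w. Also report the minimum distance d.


Weight distribution: A_0 = 1, A_2 = 1, A_4 = 1, A_5 = 4, A_6 = 1. Minimum distance d = 2.

Enumerate all 2^3 = 8 messages m ∈ F_2^3.
For each, compute codeword c = mG in F_2^8, then tally its weight.
  m = 000 → c = 00000000, weight = 0.
  m = 100 → c = 11010010, weight = 4.
  m = 010 → c = 10111001, weight = 5.
  m = 110 → c = 01101011, weight = 5.
  m = 001 → c = 11011110, weight = 6.
  m = 101 → c = 00001100, weight = 2.
  m = 011 → c = 01100111, weight = 5.
  m = 111 → c = 10110101, weight = 5.
Tally weights:
  weight 0: 1 codewords.
  weight 2: 1 codewords.
  weight 4: 1 codewords.
  weight 5: 4 codewords.
  weight 6: 1 codewords.
Minimum distance d = smallest w > 0 with A_w > 0 = 2.
Sanity: Σ A_w = 8 = 2^3 = 8 ✓.


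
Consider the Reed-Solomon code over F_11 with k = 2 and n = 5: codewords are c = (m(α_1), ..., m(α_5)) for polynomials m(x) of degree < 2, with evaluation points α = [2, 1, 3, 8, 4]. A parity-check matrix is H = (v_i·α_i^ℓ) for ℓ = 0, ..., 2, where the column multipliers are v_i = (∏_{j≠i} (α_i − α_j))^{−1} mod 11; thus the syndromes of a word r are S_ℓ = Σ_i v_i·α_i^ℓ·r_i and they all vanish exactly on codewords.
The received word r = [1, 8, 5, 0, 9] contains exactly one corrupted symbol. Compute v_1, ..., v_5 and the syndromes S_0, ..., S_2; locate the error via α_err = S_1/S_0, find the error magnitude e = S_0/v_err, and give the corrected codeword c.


S = (2, 5, 7), error at position 4, error magnitude e = 8, c = [1, 8, 5, 3, 9].

Step 1: column multipliers v_i = (∏_{j≠i}(α_i − α_j))^{−1} mod 11.
  i = 1 (α = 2): (2−1)(2−3)(2−8)(2−4) = 1·(−1)·(−6)·(−2) = −12 ≡ 10, so v_1 = 10^{−1} = 10 (mod 11).
  i = 2 (α = 1): (1−2)(1−3)(1−8)(1−4) = (−1)·(−2)·(−7)·(−3) = 42 ≡ 9, so v_2 = 9^{−1} = 5 (mod 11).
  i = 3 (α = 3): (3−2)(3−1)(3−8)(3−4) = 1·2·(−5)·(−1) = 10 ≡ 10, so v_3 = 10^{−1} = 10 (mod 11).
  i = 4 (α = 8): (8−2)(8−1)(8−3)(8−4) = 6·7·5·4 = 840 ≡ 4, so v_4 = 4^{−1} = 3 (mod 11).
  i = 5 (α = 4): (4−2)(4−1)(4−3)(4−8) = 2·3·1·(−4) = −24 ≡ 9, so v_5 = 9^{−1} = 5 (mod 11).
  v = [10, 5, 10, 3, 5].
Step 2: syndromes of r = [1, 8, 5, 0, 9] (all sums mod 11).
  S_0 = Σ v_i r_i = 10·1 + 5·8 + 10·5 + 3·0 + 5·9 = 145 ≡ 2.
  S_1 = Σ v_i α_i r_i = 10·2·1 + 5·1·8 + 10·3·5 + 3·8·0 + 5·4·9 = 390 ≡ 5.
  α_i^2 mod 11 = [4, 1, 9, 9, 5].
  S_2 = Σ v_i α_i^2 r_i = 10·4·1 + 5·1·8 + 10·9·5 + 3·9·0 + 5·5·9 = 755 ≡ 7.
  S = (2, 5, 7) ≠ 0, so r is not a codeword (an error is present).
Step 3: locate the error. For a single error e at position i, S_ℓ = v_i·e·α_i^ℓ, so α_err = S_1/S_0.
  S_0^{−1} = 2^{−1} = 6 (mod 11), so α_err = 5·6 = 30 ≡ 8 = α_4. Error position i = 4.
  Consistency check: S_2/S_1 = 7·9 = 63 ≡ 8 = α_err ✓ (single-error assumption holds).
Step 4: error magnitude e = S_0/v_4 = S_0·∏_{j≠4}(α_4 − α_j) = 2·4 = 8 ≡ 8 (mod 11).
Step 5: correct position 4: c_4 = r_4 − e = 0 − 8 ≡ 3 (mod 11). Hence c = [1, 8, 5, 3, 9].
  Check: interpolating c through the α_i gives m(x) = 4 + 4·x (degree < 2) with m(α_i) = c_i for every i, so c is indeed a codeword.


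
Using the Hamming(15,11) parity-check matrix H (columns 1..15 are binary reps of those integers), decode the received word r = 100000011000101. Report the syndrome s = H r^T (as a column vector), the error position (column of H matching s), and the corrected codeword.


s = (0, 0, 1, 0)^T, error position = 2, corrected codeword c = 110000011000101

Compute s = H r^T mod 2 one row at a time:
  s_1 = 1 + 1 + 0 + 0 + 0 + 1 + 0 + 1 = 4 ≡ 0 (mod 2).
  s_2 = 0 + 0 + 0 + 0 + 0 + 1 + 0 + 1 = 2 ≡ 0 (mod 2).
  s_3 = 0 + 0 + 0 + 0 + 0 + 0 + 0 + 1 = 1 ≡ 1 (mod 2).
  s_4 = 1 + 0 + 0 + 0 + 1 + 0 + 1 + 1 = 4 ≡ 0 (mod 2).
s = (0, 0, 1, 0)^T — this equals column 2 of H (binary 0010), so error is at position 2.
Correct: flip bit 2 of r = 100000011000101 to get c = 110000011000101.


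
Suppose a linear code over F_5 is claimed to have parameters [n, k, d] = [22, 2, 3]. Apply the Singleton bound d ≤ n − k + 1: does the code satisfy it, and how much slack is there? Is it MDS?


Singleton RHS = n − k + 1 = 21, slack = 18, bound satisfied, not MDS.

Singleton bound: d ≤ n − k + 1.
Here n = 22, k = 2, so n − k + 1 = 21.
Given d = 3, check d ≤ 21: YES.
Slack = (n − k + 1) − d = 18.
The code is NOT MDS (slack = 18 > 0).
Description: the claimed parameters are [22, 2, 3]_5; such a code would be non-MDS.


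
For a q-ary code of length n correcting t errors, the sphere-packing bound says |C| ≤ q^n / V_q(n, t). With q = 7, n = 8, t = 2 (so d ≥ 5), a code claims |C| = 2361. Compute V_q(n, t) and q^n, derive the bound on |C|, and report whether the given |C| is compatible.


V_q(n, t) = 1057, q^n = 5764801, Hamming bound = 5453, |C| = 2361 ≤ bound (satisfied).

Step 1: Compute V_q(n, t) = Σ_{j=0}^2 C(n, j) (q−1)^j.
  j = 0: C(8,0)·(6)^0 = 1·1 = 1.
  j = 1: C(8,1)·(6)^1 = 8·6 = 48.
  j = 2: C(8,2)·(6)^2 = 28·36 = 1008.
  V_q(n, t) = 1 + 48 + 1008 = 1057.
Step 2: q^n = 7^8 = 5764801.
Step 3: Hamming bound ⌊q^n / V_q(n,t)⌋ = ⌊5764801/1057⌋ = 5453.
Step 4: Compare |C| = 2361 to 5453: satisfied.
The claimed |C| lies below the Hamming bound.


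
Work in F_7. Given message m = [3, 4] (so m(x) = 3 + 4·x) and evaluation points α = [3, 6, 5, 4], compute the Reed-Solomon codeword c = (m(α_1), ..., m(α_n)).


c = [1, 6, 2, 5]

Message polynomial: m(x) = 3 + 4·x (mod 7).
For each evaluation point α_i, compute m(α_i) mod 7:
  α_1 = 3: Horner steps 4 → 1, so m(3) = 1.
  α_2 = 6: Horner steps 4 → 6, so m(6) = 6.
  α_3 = 5: Horner steps 4 → 2, so m(5) = 2.
  α_4 = 4: Horner steps 4 → 5, so m(4) = 5.
Codeword c = [1, 6, 2, 5] ∈ F_7^4.


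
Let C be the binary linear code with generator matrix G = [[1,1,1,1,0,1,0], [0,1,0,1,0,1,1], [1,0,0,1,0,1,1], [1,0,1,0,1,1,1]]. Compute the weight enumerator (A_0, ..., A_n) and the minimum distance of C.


Weight distribution: A_0 = 1, A_2 = 2, A_3 = 4, A_4 = 5, A_5 = 4. Minimum distance d = 2.

Enumerate all 2^4 = 16 messages m ∈ F_2^4.
For each, compute codeword c = mG in F_2^7, then tally its weight.
  m = 0000 → c = 0000000, weight = 0.
  m = 1000 → c = 1111010, weight = 5.
  m = 0100 → c = 0101011, weight = 4.
  m = 1100 → c = 1010001, weight = 3.
  m = 0010 → c = 1001011, weight = 4.
  m = 1010 → c = 0110001, weight = 3.
  m = 0110 → c = 1100000, weight = 2.
  m = 1110 → c = 0011010, weight = 3.
  m = 0001 → c = 1010111, weight = 5.
  m = 1001 → c = 0101101, weight = 4.
  m = 0101 → c = 1111100, weight = 5.
  m = 1101 → c = 0000110, weight = 2.
  m = 0011 → c = 0011100, weight = 3.
  m = 1011 → c = 1100110, weight = 4.
  m = 0111 → c = 0110111, weight = 5.
  m = 1111 → c = 1001101, weight = 4.
Tally weights:
  weight 0: 1 codewords.
  weight 2: 2 codewords.
  weight 3: 4 codewords.
  weight 4: 5 codewords.
  weight 5: 4 codewords.
Minimum distance d = smallest w > 0 with A_w > 0 = 2.
Sanity: Σ A_w = 16 = 2^4 = 16 ✓.
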